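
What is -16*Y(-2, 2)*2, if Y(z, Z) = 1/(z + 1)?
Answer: 32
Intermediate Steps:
Y(z, Z) = 1/(1 + z)
-16*Y(-2, 2)*2 = -16/(1 - 2)*2 = -16/(-1)*2 = -16*(-1)*2 = 16*2 = 32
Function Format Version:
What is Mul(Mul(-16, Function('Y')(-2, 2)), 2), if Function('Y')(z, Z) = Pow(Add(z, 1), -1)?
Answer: 32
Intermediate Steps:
Function('Y')(z, Z) = Pow(Add(1, z), -1)
Mul(Mul(-16, Function('Y')(-2, 2)), 2) = Mul(Mul(-16, Pow(Add(1, -2), -1)), 2) = Mul(Mul(-16, Pow(-1, -1)), 2) = Mul(Mul(-16, -1), 2) = Mul(16, 2) = 32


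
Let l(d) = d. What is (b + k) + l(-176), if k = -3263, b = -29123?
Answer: -32562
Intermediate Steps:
(b + k) + l(-176) = (-29123 - 3263) - 176 = -32386 - 176 = -32562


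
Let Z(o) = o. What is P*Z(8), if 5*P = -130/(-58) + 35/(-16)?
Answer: 5/58 ≈ 0.086207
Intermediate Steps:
P = 5/464 (P = (-130/(-58) + 35/(-16))/5 = (-130*(-1/58) + 35*(-1/16))/5 = (65/29 - 35/16)/5 = (⅕)*(25/464) = 5/464 ≈ 0.010776)
P*Z(8) = (5/464)*8 = 5/58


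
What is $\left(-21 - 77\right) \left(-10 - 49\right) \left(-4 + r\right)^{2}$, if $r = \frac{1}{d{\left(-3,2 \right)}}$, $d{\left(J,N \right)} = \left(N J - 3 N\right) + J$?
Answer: $\frac{21514822}{225} \approx 95621.0$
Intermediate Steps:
$d{\left(J,N \right)} = J - 3 N + J N$ ($d{\left(J,N \right)} = \left(J N - 3 N\right) + J = \left(- 3 N + J N\right) + J = J - 3 N + J N$)
$r = - \frac{1}{15}$ ($r = \frac{1}{-3 - 6 - 6} = \frac{1}{-15} = - \frac{1}{15} \approx -0.066667$)
$\left(-21 - 77\right) \left(-10 - 49\right) \left(-4 + r\right)^{2} = \left(-21 - 77\right) \left(-10 - 49\right) \left(-4 - \frac{1}{15}\right)^{2} = \left(-98\right) \left(-59\right) \left(- \frac{61}{15}\right)^{2} = 5782 \cdot \frac{3721}{225} = \frac{21514822}{225}$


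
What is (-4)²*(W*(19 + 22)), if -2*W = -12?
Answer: 3936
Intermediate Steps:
W = 6 (W = -½*(-12) = 6)
(-4)²*(W*(19 + 22)) = (-4)²*(6*(19 + 22)) = 16*(6*41) = 16*246 = 3936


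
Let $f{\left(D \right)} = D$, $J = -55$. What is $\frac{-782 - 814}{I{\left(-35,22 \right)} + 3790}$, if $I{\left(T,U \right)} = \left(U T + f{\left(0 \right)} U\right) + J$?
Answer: $- \frac{1596}{2965} \approx -0.53828$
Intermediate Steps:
$I{\left(T,U \right)} = -55 + T U$ ($I{\left(T,U \right)} = \left(U T + 0 U\right) - 55 = \left(T U + 0\right) - 55 = T U - 55 = -55 + T U$)
$\frac{-782 - 814}{I{\left(-35,22 \right)} + 3790} = \frac{-782 - 814}{\left(-55 - 770\right) + 3790} = - \frac{1596}{\left(-55 - 770\right) + 3790} = - \frac{1596}{-825 + 3790} = - \frac{1596}{2965}$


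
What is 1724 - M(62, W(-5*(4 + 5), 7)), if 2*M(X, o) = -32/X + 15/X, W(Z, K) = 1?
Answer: 213793/124 ≈ 1724.1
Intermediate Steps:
M(X, o) = -17/(2*X) (M(X, o) = (-32/X + 15/X)/2 = (-17/X)/2 = -17/(2*X))
1724 - M(62, W(-5*(4 + 5), 7)) = 1724 - (-17)/(2*62) = 1724 - 1*(-17/124) = 1724 + 17/124 = 213793/124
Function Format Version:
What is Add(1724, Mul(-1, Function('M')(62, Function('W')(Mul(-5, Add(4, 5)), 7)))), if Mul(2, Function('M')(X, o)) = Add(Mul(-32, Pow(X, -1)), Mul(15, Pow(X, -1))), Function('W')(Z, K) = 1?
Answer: Rational(213793, 124) ≈ 1724.1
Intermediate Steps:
Function('M')(X, o) = Mul(Rational(-17, 2), Pow(X, -1)) (Function('M')(X, o) = Mul(Rational(1, 2), Add(Mul(-32, Pow(X, -1)), Mul(15, Pow(X, -1)))) = Mul(Rational(1, 2), Mul(-17, Pow(X, -1))) = Mul(Rational(-17, 2), Pow(X, -1)))
Add(1724, Mul(-1, Function('M')(62, Function('W')(Mul(-5, Add(4, 5)), 7)))) = Add(1724, Mul(-1, Mul(Rational(-17, 2), Pow(62, -1)))) = Add(1724, Mul(-1, Mul(Rational(-17, 2), Rational(1, 62)))) = Add(1724, Mul(-1, Rational(-17, 124))) = Add(1724, Rational(17, 124)) = Rational(213793, 124)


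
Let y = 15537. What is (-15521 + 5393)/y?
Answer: -3376/5179 ≈ -0.65186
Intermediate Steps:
(-15521 + 5393)/y = (-15521 + 5393)/15537 = -10128*1/15537 = -3376/5179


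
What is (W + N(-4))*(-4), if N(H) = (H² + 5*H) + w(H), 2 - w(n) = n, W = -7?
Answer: 20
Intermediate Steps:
w(n) = 2 - n
N(H) = 2 + H² + 4*H (N(H) = (H² + 5*H) + (2 - H) = 2 + H² + 4*H)
(W + N(-4))*(-4) = (-7 + (2 + (-4)² + 4*(-4)))*(-4) = (-7 + (2 + 16 - 16))*(-4) = (-7 + 2)*(-4) = -5*(-4) = 20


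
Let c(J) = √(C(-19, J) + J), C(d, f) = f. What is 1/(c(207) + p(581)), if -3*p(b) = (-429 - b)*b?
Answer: 880215/172172986187 - 27*√46/344345972374 ≈ 5.1119e-6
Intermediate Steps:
p(b) = -b*(-429 - b)/3 (p(b) = -(-429 - b)*b/3 = -b*(-429 - b)/3)
c(J) = √2*√J (c(J) = √(J + J) = √(2*J) = √2*√J)
1/(c(207) + p(581)) = 1/(√2*√207 + (⅓)*581*(429 + 581)) = 1/(√2*(3*√23) + (⅓)*581*1010) = 1/(3*√46 + 586810/3) = 1/(586810/3 + 3*√46)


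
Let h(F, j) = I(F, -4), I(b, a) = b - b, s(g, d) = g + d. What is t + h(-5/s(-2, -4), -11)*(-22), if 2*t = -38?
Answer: -19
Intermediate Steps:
s(g, d) = d + g
I(b, a) = 0
h(F, j) = 0
t = -19 (t = (1/2)*(-38) = -19)
t + h(-5/s(-2, -4), -11)*(-22) = -19 + 0*(-22) = -19 + 0 = -19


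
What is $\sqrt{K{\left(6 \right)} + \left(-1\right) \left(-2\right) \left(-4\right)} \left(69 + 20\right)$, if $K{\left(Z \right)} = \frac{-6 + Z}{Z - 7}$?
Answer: $178 i \sqrt{2} \approx 251.73 i$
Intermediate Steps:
$K{\left(Z \right)} = \frac{-6 + Z}{-7 + Z}$
$\sqrt{K{\left(6 \right)} + \left(-1\right) \left(-2\right) \left(-4\right)} \left(69 + 20\right) = \sqrt{\frac{-6 + 6}{-7 + 6} + \left(-1\right) \left(-2\right) \left(-4\right)} \left(69 + 20\right) = \sqrt{\frac{1}{-1} \cdot 0 + 2 \left(-4\right)} 89 = \sqrt{\left(-1\right) 0 - 8} \cdot 89 = \sqrt{0 - 8} \cdot 89 = \sqrt{-8} \cdot 89 = 2 i \sqrt{2} \cdot 89 = 178 i \sqrt{2}$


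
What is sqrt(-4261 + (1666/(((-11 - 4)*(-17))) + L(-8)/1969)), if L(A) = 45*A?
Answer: I*sqrt(3711399791055)/29535 ≈ 65.228*I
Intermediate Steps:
sqrt(-4261 + (1666/(((-11 - 4)*(-17))) + L(-8)/1969)) = sqrt(-4261 + (1666/(((-11 - 4)*(-17))) + (45*(-8))/1969)) = sqrt(-4261 + (1666/((-15*(-17))) - 360*1/1969)) = sqrt(-4261 + (1666/255 - 360/1969)) = sqrt(-4261 + (1666*(1/255) - 360/1969)) = sqrt(-4261 + (98/15 - 360/1969)) = sqrt(-4261 + 187562/29535) = sqrt(-125661073/29535) = I*sqrt(3711399791055)/29535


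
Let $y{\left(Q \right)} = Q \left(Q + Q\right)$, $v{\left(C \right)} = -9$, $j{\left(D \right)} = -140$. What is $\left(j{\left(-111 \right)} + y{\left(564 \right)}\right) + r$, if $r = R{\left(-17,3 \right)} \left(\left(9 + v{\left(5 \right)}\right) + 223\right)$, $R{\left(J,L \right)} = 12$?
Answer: $638728$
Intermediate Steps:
$y{\left(Q \right)} = 2 Q^{2}$ ($y{\left(Q \right)} = Q 2 Q = 2 Q^{2}$)
$r = 2676$ ($r = 12 \left(\left(9 - 9\right) + 223\right) = 12 \left(0 + 223\right) = 12 \cdot 223 = 2676$)
$\left(j{\left(-111 \right)} + y{\left(564 \right)}\right) + r = \left(-140 + 2 \cdot 564^{2}\right) + 2676 = \left(-140 + 2 \cdot 318096\right) + 2676 = \left(-140 + 636192\right) + 2676 = 636052 + 2676 = 638728$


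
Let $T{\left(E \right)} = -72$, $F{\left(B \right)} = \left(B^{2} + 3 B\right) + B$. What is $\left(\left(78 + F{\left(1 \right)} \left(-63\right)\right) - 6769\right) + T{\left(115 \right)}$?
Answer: $-7078$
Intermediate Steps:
$F{\left(B \right)} = B^{2} + 4 B$
$\left(\left(78 + F{\left(1 \right)} \left(-63\right)\right) - 6769\right) + T{\left(115 \right)} = \left(\left(78 + 1 \left(4 + 1\right) \left(-63\right)\right) - 6769\right) - 72 = \left(\left(78 + 1 \cdot 5 \left(-63\right)\right) - 6769\right) - 72 = \left(\left(78 + 5 \left(-63\right)\right) - 6769\right) - 72 = \left(\left(78 - 315\right) - 6769\right) - 72 = \left(-237 - 6769\right) - 72 = -7006 - 72 = -7078$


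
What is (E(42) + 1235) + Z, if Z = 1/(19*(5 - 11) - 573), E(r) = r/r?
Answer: 849131/687 ≈ 1236.0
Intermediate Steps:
E(r) = 1
Z = -1/687 (Z = 1/(19*(-6) - 573) = 1/(-114 - 573) = 1/(-687) = -1/687 ≈ -0.0014556)
(E(42) + 1235) + Z = (1 + 1235) - 1/687 = 1236 - 1/687 = 849131/687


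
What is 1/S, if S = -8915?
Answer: -1/8915 ≈ -0.00011217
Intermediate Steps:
1/S = 1/(-8915) = -1/8915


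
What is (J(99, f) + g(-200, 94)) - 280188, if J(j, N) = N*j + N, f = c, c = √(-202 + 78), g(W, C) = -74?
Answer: -280262 + 200*I*√31 ≈ -2.8026e+5 + 1113.6*I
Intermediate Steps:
c = 2*I*√31 (c = √(-124) = 2*I*√31 ≈ 11.136*I)
f = 2*I*√31 ≈ 11.136*I
J(j, N) = N + N*j
(J(99, f) + g(-200, 94)) - 280188 = ((2*I*√31)*(1 + 99) - 74) - 280188 = ((2*I*√31)*100 - 74) - 280188 = (200*I*√31 - 74) - 280188 = (-74 + 200*I*√31) - 280188 = -280262 + 200*I*√31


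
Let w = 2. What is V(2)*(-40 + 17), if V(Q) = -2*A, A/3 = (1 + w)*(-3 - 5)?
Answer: -3312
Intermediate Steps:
A = -72 (A = 3*((1 + 2)*(-3 - 5)) = 3*(3*(-8)) = 3*(-24) = -72)
V(Q) = 144 (V(Q) = -2*(-72) = 144)
V(2)*(-40 + 17) = 144*(-40 + 17) = 144*(-23) = -3312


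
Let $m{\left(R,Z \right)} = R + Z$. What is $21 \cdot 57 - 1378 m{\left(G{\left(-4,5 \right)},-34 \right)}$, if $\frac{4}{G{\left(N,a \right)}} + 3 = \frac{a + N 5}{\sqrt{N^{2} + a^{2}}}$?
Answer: $\frac{316543}{6} - \frac{3445 \sqrt{41}}{6} \approx 49081.0$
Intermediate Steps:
$G{\left(N,a \right)} = \frac{4}{-3 + \frac{a + 5 N}{\sqrt{N^{2} + a^{2}}}}$ ($G{\left(N,a \right)} = \frac{4}{-3 + \frac{a + N 5}{\sqrt{N^{2} + a^{2}}}} = \frac{4}{-3 + \frac{a + 5 N}{\sqrt{N^{2} + a^{2}}}}$)
$21 \cdot 57 - 1378 m{\left(G{\left(-4,5 \right)},-34 \right)} = 21 \cdot 57 - 1378 \left(\frac{4 \sqrt{\left(-4\right)^{2} + 5^{2}}}{5 - 3 \sqrt{\left(-4\right)^{2} + 5^{2}} + 5 \left(-4\right)} - 34\right) = 1197 - 1378 \left(\frac{4 \sqrt{16 + 25}}{5 - 3 \sqrt{16 + 25} - 20} - 34\right) = 1197 - 1378 \left(\frac{4 \sqrt{41}}{5 - 3 \sqrt{41} - 20} - 34\right) = 1197 - 1378 \left(\frac{4 \sqrt{41}}{-15 - 3 \sqrt{41}} - 34\right) = 1197 - 1378 \left(-34 + \frac{4 \sqrt{41}}{-15 - 3 \sqrt{41}}\right) = 1197 + \left(46852 - \frac{5512 \sqrt{41}}{-15 - 3 \sqrt{41}}\right) = 48049 - \frac{5512 \sqrt{41}}{-15 - 3 \sqrt{41}}$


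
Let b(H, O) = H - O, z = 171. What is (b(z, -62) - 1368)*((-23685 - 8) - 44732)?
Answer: 77662375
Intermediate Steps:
(b(z, -62) - 1368)*((-23685 - 8) - 44732) = ((171 - 1*(-62)) - 1368)*((-23685 - 8) - 44732) = ((171 + 62) - 1368)*(-23693 - 44732) = (233 - 1368)*(-68425) = -1135*(-68425) = 77662375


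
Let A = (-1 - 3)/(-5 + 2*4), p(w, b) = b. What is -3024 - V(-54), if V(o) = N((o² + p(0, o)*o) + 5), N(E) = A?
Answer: -9068/3 ≈ -3022.7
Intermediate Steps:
A = -4/3 (A = -4/(-5 + 8) = -4/3 ≈ -1.3333)
N(E) = -4/3
V(o) = -4/3
-3024 - V(-54) = -3024 - 1*(-4/3) = -3024 + 4/3 = -9068/3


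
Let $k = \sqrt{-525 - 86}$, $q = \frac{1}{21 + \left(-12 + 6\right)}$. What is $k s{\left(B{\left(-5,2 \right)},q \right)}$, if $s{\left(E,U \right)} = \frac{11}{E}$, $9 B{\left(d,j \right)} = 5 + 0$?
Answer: $\frac{99 i \sqrt{611}}{5} \approx 489.42 i$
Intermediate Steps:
$B{\left(d,j \right)} = \frac{5}{9}$ ($B{\left(d,j \right)} = \frac{5 + 0}{9} = \frac{1}{9} \cdot 5 = \frac{5}{9}$)
$q = \frac{1}{15}$ ($q = \frac{1}{21 - 6} = \frac{1}{15} \approx 0.066667$)
$k = i \sqrt{611}$ ($k = \sqrt{-611} = i \sqrt{611} \approx 24.718 i$)
$k s{\left(B{\left(-5,2 \right)},q \right)} = i \sqrt{611} \frac{11}{\frac{5}{9}} = i \sqrt{611} \cdot 11 \cdot \frac{9}{5} = i \sqrt{611} \cdot \frac{99}{5} = \frac{99 i \sqrt{611}}{5}$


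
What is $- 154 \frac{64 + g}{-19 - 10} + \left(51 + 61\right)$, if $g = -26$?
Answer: $\frac{9100}{29} \approx 313.79$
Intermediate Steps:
$- 154 \frac{64 + g}{-19 - 10} + \left(51 + 61\right) = - 154 \frac{64 - 26}{-19 - 10} + \left(51 + 61\right) = - 154 \frac{38}{-29} + 112 = - 154 \cdot 38 \left(- \frac{1}{29}\right) + 112 = \left(-154\right) \left(- \frac{38}{29}\right) + 112 = \frac{5852}{29} + 112 = \frac{9100}{29}$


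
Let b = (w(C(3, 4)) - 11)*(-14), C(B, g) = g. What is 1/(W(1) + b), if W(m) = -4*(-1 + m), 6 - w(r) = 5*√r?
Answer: 1/210 ≈ 0.0047619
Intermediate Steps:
w(r) = 6 - 5*√r
W(m) = 4 - 4*m
b = 210 (b = ((6 - 5*√4) - 11)*(-14) = ((6 - 5*2) - 11)*(-14) = ((6 - 10) - 11)*(-14) = (-4 - 11)*(-14) = -15*(-14) = 210)
1/(W(1) + b) = 1/((4 - 4*1) + 210) = 1/((4 - 4) + 210) = 1/(0 + 210) = 1/210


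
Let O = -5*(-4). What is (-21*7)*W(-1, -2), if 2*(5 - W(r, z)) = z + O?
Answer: 588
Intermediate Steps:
O = 20
W(r, z) = -5 - z/2 (W(r, z) = 5 - (z + 20)/2 = 5 - (20 + z)/2 = 5 + (-10 - z/2) = -5 - z/2)
(-21*7)*W(-1, -2) = (-21*7)*(-5 - ½*(-2)) = -147*(-5 + 1) = -147*(-4) = 588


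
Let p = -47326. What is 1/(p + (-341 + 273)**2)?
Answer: -1/42702 ≈ -2.3418e-5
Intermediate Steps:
1/(p + (-341 + 273)**2) = 1/(-47326 + (-341 + 273)**2) = 1/(-47326 + (-68)**2) = 1/(-47326 + 4624) = 1/(-42702) = -1/42702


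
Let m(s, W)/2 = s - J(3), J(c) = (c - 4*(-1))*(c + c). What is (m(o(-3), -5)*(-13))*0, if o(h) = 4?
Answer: 0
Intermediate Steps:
J(c) = 2*c*(4 + c) (J(c) = (c + 4)*(2*c) = (4 + c)*(2*c) = 2*c*(4 + c))
m(s, W) = -84 + 2*s (m(s, W) = 2*(s - 2*3*(4 + 3)) = 2*(s - 2*3*7) = 2*(s - 1*42) = 2*(s - 42) = 2*(-42 + s) = -84 + 2*s)
(m(o(-3), -5)*(-13))*0 = ((-84 + 2*4)*(-13))*0 = ((-84 + 8)*(-13))*0 = -76*(-13)*0 = 988*0 = 0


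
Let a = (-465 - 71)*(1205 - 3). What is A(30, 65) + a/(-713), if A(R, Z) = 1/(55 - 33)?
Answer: 14174697/15686 ≈ 903.65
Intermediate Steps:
a = -644272 (a = -536*1202 = -644272)
A(R, Z) = 1/22
A(30, 65) + a/(-713) = 1/22 - 644272/(-713) = 1/22 - 644272*(-1/713) = 1/22 + 644272/713 = 14174697/15686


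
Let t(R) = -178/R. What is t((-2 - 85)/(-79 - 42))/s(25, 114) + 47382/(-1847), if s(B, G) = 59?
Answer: -282992492/9480651 ≈ -29.849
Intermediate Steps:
t((-2 - 85)/(-79 - 42))/s(25, 114) + 47382/(-1847) = -178*(-79 - 42)/(-2 - 85)/59 + 47382/(-1847) = -178/((-87/(-121)))*(1/59) + 47382*(-1/1847) = -178/((-87*(-1/121)))*(1/59) - 47382/1847 = -178/87/121*(1/59) - 47382/1847 = -178*121/87*(1/59) - 47382/1847 = -21538/87*1/59 - 47382/1847 = -21538/5133 - 47382/1847 = -282992492/9480651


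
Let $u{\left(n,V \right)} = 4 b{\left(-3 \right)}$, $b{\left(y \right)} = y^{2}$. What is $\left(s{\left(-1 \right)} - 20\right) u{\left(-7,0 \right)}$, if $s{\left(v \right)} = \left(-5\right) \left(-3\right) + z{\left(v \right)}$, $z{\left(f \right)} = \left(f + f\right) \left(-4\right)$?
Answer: $108$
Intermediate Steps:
$z{\left(f \right)} = - 8 f$ ($z{\left(f \right)} = 2 f \left(-4\right) = - 8 f$)
$s{\left(v \right)} = 15 - 8 v$ ($s{\left(v \right)} = \left(-5\right) \left(-3\right) - 8 v = 15 - 8 v$)
$u{\left(n,V \right)} = 36$ ($u{\left(n,V \right)} = 4 \left(-3\right)^{2} = 4 \cdot 9 = 36$)
$\left(s{\left(-1 \right)} - 20\right) u{\left(-7,0 \right)} = \left(\left(15 - -8\right) - 20\right) 36 = \left(\left(15 + 8\right) - 20\right) 36 = \left(23 - 20\right) 36 = 3 \cdot 36 = 108$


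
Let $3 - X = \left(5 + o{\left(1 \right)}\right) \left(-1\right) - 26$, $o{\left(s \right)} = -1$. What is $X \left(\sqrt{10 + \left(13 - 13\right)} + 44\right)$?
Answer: $1452 + 33 \sqrt{10} \approx 1556.4$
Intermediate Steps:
$X = 33$ ($X = 3 - \left(\left(5 - 1\right) \left(-1\right) - 26\right) = 3 - \left(4 \left(-1\right) - 26\right) = 3 - \left(-4 - 26\right) = 3 - -30 = 3 + 30 = 33$)
$X \left(\sqrt{10 + \left(13 - 13\right)} + 44\right) = 33 \left(\sqrt{10 + \left(13 - 13\right)} + 44\right) = 33 \left(\sqrt{10 + 0} + 44\right) = 33 \left(\sqrt{10} + 44\right) = 33 \left(44 + \sqrt{10}\right) = 1452 + 33 \sqrt{10}$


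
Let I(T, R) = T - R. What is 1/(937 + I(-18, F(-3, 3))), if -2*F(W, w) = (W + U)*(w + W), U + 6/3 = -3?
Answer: 1/919 ≈ 0.0010881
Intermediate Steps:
U = -5 (U = -2 - 3 = -5)
F(W, w) = -(-5 + W)*(W + w)/2 (F(W, w) = -(W - 5)*(w + W)/2 = -(-5 + W)*(W + w)/2)
1/(937 + I(-18, F(-3, 3))) = 1/(937 + (-18 - (-½*(-3)² + (5/2)*(-3) + (5/2)*3 - ½*(-3)*3))) = 1/(937 + (-18 - (-½*9 - 15/2 + 15/2 + 9/2))) = 1/(937 + (-18 - (-9/2 - 15/2 + 15/2 + 9/2))) = 1/(937 + (-18 - 1*0)) = 1/(937 + (-18 + 0)) = 1/(937 - 18) = 1/919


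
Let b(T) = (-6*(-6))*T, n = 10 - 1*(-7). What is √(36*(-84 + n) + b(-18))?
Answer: 6*I*√85 ≈ 55.317*I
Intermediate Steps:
n = 17 (n = 10 + 7 = 17)
b(T) = 36*T
√(36*(-84 + n) + b(-18)) = √(36*(-84 + 17) + 36*(-18)) = √(36*(-67) - 648) = √(-2412 - 648) = √(-3060) = 6*I*√85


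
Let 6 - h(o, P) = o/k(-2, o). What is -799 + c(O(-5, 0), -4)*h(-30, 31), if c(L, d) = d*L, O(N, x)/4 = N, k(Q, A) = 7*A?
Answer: -2313/7 ≈ -330.43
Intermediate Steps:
O(N, x) = 4*N
h(o, P) = 41/7 (h(o, P) = 6 - o/(7*o) = 6 - o*1/(7*o) = 6 - 1*⅐ = 6 - ⅐ = 41/7)
c(L, d) = L*d
-799 + c(O(-5, 0), -4)*h(-30, 31) = -799 + ((4*(-5))*(-4))*(41/7) = -799 - 20*(-4)*(41/7) = -799 + 80*(41/7) = -799 + 3280/7 = -2313/7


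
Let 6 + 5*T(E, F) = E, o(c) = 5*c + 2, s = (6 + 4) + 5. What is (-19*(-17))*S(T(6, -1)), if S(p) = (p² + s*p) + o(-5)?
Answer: -7429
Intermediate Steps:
s = 15 (s = 10 + 5 = 15)
o(c) = 2 + 5*c
T(E, F) = -6/5 + E/5
S(p) = -23 + p² + 15*p (S(p) = (p² + 15*p) + (2 + 5*(-5)) = (p² + 15*p) + (2 - 25) = (p² + 15*p) - 23 = -23 + p² + 15*p)
(-19*(-17))*S(T(6, -1)) = (-19*(-17))*(-23 + (-6/5 + (⅕)*6)² + 15*(-6/5 + (⅕)*6)) = 323*(-23 + (-6/5 + 6/5)² + 15*(-6/5 + 6/5)) = 323*(-23 + 0² + 15*0) = 323*(-23 + 0 + 0) = 323*(-23) = -7429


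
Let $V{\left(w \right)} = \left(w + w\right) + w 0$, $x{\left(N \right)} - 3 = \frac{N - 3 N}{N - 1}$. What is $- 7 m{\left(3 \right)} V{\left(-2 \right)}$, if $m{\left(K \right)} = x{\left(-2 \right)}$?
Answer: $\frac{140}{3} \approx 46.667$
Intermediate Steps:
$x{\left(N \right)} = 3 - \frac{2 N}{-1 + N}$ ($x{\left(N \right)} = 3 + \frac{N - 3 N}{N - 1} = 3 + \frac{\left(-2\right) N}{-1 + N} = 3 - \frac{2 N}{-1 + N}$)
$V{\left(w \right)} = 2 w$ ($V{\left(w \right)} = 2 w + 0 = 2 w$)
$m{\left(K \right)} = \frac{5}{3}$ ($m{\left(K \right)} = \frac{-3 - 2}{-1 - 2} = \frac{1}{-3} \left(-5\right) = \left(- \frac{1}{3}\right) \left(-5\right) = \frac{5}{3}$)
$- 7 m{\left(3 \right)} V{\left(-2 \right)} = \left(-7\right) \frac{5}{3} \cdot 2 \left(-2\right) = \left(- \frac{35}{3}\right) \left(-4\right) = \frac{140}{3}$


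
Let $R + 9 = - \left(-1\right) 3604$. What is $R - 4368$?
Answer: $-773$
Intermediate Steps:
$R = 3595$ ($R = -9 - \left(-1\right) 3604 = -9 - -3604 = -9 + 3604 = 3595$)
$R - 4368 = 3595 - 4368 = -773$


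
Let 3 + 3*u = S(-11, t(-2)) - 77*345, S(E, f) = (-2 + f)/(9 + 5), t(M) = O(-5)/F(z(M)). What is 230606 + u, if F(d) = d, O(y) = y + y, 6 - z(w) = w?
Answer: 37253987/168 ≈ 2.2175e+5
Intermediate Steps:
z(w) = 6 - w
O(y) = 2*y
t(M) = -10/(6 - M) (t(M) = (2*(-5))/(6 - M) = -10/(6 - M))
S(E, f) = -⅐ + f/14 (S(E, f) = (-2 + f)/14 = (-2 + f)*(1/14) = -⅐ + f/14)
u = -1487821/168 (u = -1 + ((-⅐ + (10/(-6 - 2))/14) - 77*345)/3 = -1 + ((-⅐ + (10/(-8))/14) - 26565)/3 = -1 + ((-⅐ + (10*(-⅛))/14) - 26565)/3 = -1 + ((-⅐ + (1/14)*(-5/4)) - 26565)/3 = -1 + ((-⅐ - 5/56) - 26565)/3 = -1 + (-13/56 - 26565)/3 = -1 + (⅓)*(-1487653/56) = -1 - 1487653/168 = -1487821/168 ≈ -8856.1)
230606 + u = 230606 - 1487821/168 = 37253987/168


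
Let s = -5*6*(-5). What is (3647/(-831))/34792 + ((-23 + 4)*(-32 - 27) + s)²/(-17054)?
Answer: -23352968967485/246533920104 ≈ -94.725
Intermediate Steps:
s = 150 (s = -30*(-5) = 150)
(3647/(-831))/34792 + ((-23 + 4)*(-32 - 27) + s)²/(-17054) = (3647/(-831))/34792 + ((-23 + 4)*(-32 - 27) + 150)²/(-17054) = (3647*(-1/831))*(1/34792) + (-19*(-59) + 150)²*(-1/17054) = -3647/831*1/34792 + (1121 + 150)²*(-1/17054) = -3647/28912152 + 1271²*(-1/17054) = -3647/28912152 + 1615441*(-1/17054) = -3647/28912152 - 1615441/17054 = -23352968967485/246533920104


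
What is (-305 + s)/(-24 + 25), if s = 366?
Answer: 61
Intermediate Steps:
(-305 + s)/(-24 + 25) = (-305 + 366)/(-24 + 25) = 61/1 = 61*1 = 61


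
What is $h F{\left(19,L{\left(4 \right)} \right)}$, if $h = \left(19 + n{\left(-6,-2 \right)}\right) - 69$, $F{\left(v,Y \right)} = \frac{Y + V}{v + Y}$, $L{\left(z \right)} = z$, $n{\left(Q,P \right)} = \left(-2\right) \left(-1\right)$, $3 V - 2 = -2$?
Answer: $- \frac{192}{23} \approx -8.3478$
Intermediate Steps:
$V = 0$ ($V = \frac{2}{3} + \frac{1}{3} \left(-2\right) = \frac{2}{3} - \frac{2}{3} = 0$)
$n{\left(Q,P \right)} = 2$
$F{\left(v,Y \right)} = \frac{Y}{Y + v}$ ($F{\left(v,Y \right)} = \frac{Y + 0}{v + Y} = \frac{Y}{Y + v}$)
$h = -48$ ($h = \left(19 + 2\right) - 69 = 21 - 69 = -48$)
$h F{\left(19,L{\left(4 \right)} \right)} = - 48 \frac{4}{4 + 19} = - 48 \cdot \frac{4}{23} = - 48 \cdot 4 \cdot \frac{1}{23} = \left(-48\right) \frac{4}{23} = - \frac{192}{23}$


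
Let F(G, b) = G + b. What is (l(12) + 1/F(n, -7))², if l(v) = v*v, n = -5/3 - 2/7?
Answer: 731756601/35344 ≈ 20704.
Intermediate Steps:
n = -41/21 (n = -5*⅓ - 2*⅐ = -5/3 - 2/7 = -41/21 ≈ -1.9524)
l(v) = v²
(l(12) + 1/F(n, -7))² = (12² + 1/(-41/21 - 7))² = (144 + 1/(-188/21))² = (144 - 21/188)² = (27051/188)² = 731756601/35344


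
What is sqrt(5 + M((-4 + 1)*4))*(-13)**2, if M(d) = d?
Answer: 169*I*sqrt(7) ≈ 447.13*I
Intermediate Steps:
sqrt(5 + M((-4 + 1)*4))*(-13)**2 = sqrt(5 + (-4 + 1)*4)*(-13)**2 = sqrt(5 - 3*4)*169 = sqrt(5 - 12)*169 = sqrt(-7)*169 = (I*sqrt(7))*169 = 169*I*sqrt(7)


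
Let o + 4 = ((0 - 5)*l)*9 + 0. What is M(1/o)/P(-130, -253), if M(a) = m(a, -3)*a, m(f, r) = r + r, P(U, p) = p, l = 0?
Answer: -3/506 ≈ -0.0059289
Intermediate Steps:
o = -4 (o = -4 + (((0 - 5)*0)*9 + 0) = -4 + (-5*0*9 + 0) = -4 + (0*9 + 0) = -4 + (0 + 0) = -4 + 0 = -4)
m(f, r) = 2*r
M(a) = -6*a (M(a) = (2*(-3))*a = -6*a)
M(1/o)/P(-130, -253) = -6/(-4)/(-253) = -6*(-1/4)*(-1/253) = (3/2)*(-1/253) = -3/506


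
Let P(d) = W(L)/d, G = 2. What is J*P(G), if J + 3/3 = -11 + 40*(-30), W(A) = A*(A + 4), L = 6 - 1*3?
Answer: -12726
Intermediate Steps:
L = 3 (L = 6 - 3 = 3)
W(A) = A*(4 + A)
J = -1212 (J = -1 + (-11 + 40*(-30)) = -1 + (-11 - 1200) = -1 - 1211 = -1212)
P(d) = 21/d (P(d) = (3*(4 + 3))/d = (3*7)/d = 21/d)
J*P(G) = -25452/2 = -1212*21/2 = -12726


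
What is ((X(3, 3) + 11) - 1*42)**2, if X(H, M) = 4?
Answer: 729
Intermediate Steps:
((X(3, 3) + 11) - 1*42)**2 = ((4 + 11) - 1*42)**2 = (15 - 42)**2 = (-27)**2 = 729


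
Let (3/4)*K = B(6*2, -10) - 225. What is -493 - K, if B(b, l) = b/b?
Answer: -583/3 ≈ -194.33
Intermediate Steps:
B(b, l) = 1
K = -896/3 (K = 4*(1 - 225)/3 = (4/3)*(-224) = -896/3 ≈ -298.67)
-493 - K = -493 - 1*(-896/3) = -493 + 896/3 = -583/3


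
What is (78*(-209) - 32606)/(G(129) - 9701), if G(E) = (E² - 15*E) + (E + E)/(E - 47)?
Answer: -1002614/102667 ≈ -9.7657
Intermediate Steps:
G(E) = E² - 15*E + 2*E/(-47 + E) (G(E) = (E² - 15*E) + (2*E)/(-47 + E) = (E² - 15*E) + 2*E/(-47 + E) = E² - 15*E + 2*E/(-47 + E))
(78*(-209) - 32606)/(G(129) - 9701) = (78*(-209) - 32606)/(129*(707 + 129² - 62*129)/(-47 + 129) - 9701) = (-16302 - 32606)/(129*(707 + 16641 - 7998)/82 - 9701) = -48908/(129*(1/82)*9350 - 9701) = -48908/(603075/41 - 9701) = -48908/205334/41 = -48908*41/205334 = -1002614/102667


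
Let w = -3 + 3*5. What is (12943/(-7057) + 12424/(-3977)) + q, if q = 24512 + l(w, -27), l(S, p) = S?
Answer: 688143806557/28065689 ≈ 24519.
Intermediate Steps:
w = 12 (w = -3 + 15 = 12)
q = 24524 (q = 24512 + 12 = 24524)
(12943/(-7057) + 12424/(-3977)) + q = (12943/(-7057) + 12424/(-3977)) + 24524 = (12943*(-1/7057) + 12424*(-1/3977)) + 24524 = (-12943/7057 - 12424/3977) + 24524 = -139150479/28065689 + 24524 = 688143806557/28065689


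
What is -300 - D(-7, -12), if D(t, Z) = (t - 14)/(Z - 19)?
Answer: -9321/31 ≈ -300.68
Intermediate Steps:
D(t, Z) = (-14 + t)/(-19 + Z)
-300 - D(-7, -12) = -300 - (-14 - 7)/(-19 - 12) = -300 - (-21)/(-31) = -300 - (-1)*(-21)/31 = -300 - 1*21/31 = -300 - 21/31 = -9321/31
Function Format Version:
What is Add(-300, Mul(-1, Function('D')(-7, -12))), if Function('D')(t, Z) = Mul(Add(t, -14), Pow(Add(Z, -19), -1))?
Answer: Rational(-9321, 31) ≈ -300.68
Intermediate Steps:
Function('D')(t, Z) = Mul(Pow(Add(-19, Z), -1), Add(-14, t)) (Function('D')(t, Z) = Mul(Add(-14, t), Pow(Add(-19, Z), -1)) = Mul(Pow(Add(-19, Z), -1), Add(-14, t)))
Add(-300, Mul(-1, Function('D')(-7, -12))) = Add(-300, Mul(-1, Mul(Pow(Add(-19, -12), -1), Add(-14, -7)))) = Add(-300, Mul(-1, Mul(Pow(-31, -1), -21))) = Add(-300, Mul(-1, Mul(Rational(-1, 31), -21))) = Add(-300, Mul(-1, Rational(21, 31))) = Add(-300, Rational(-21, 31)) = Rational(-9321, 31)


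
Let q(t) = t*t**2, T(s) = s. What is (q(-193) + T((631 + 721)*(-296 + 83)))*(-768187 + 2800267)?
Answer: -15193929218640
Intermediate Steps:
q(t) = t**3
(q(-193) + T((631 + 721)*(-296 + 83)))*(-768187 + 2800267) = ((-193)**3 + (631 + 721)*(-296 + 83))*(-768187 + 2800267) = (-7189057 + 1352*(-213))*2032080 = (-7189057 - 287976)*2032080 = -7477033*2032080 = -15193929218640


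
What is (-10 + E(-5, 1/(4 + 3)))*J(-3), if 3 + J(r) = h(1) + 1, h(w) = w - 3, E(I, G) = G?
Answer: 276/7 ≈ 39.429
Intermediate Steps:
h(w) = -3 + w
J(r) = -4 (J(r) = -3 + ((-3 + 1) + 1) = -3 + (-2 + 1) = -3 - 1 = -4)
(-10 + E(-5, 1/(4 + 3)))*J(-3) = (-10 + 1/(4 + 3))*(-4) = (-10 + 1/7)*(-4) = (-10 + ⅐)*(-4) = -69/7*(-4) = 276/7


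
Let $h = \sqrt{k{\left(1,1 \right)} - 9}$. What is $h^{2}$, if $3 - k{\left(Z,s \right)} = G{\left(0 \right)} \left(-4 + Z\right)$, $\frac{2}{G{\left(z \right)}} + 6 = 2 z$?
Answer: $-7$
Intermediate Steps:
$G{\left(z \right)} = \frac{2}{-6 + 2 z}$
$k{\left(Z,s \right)} = \frac{5}{3} + \frac{Z}{3}$ ($k{\left(Z,s \right)} = 3 - \frac{-4 + Z}{-3 + 0} = 3 - \frac{-4 + Z}{-3} = 3 - - \frac{-4 + Z}{3} = 3 - \left(\frac{4}{3} - \frac{Z}{3}\right) = 3 + \left(- \frac{4}{3} + \frac{Z}{3}\right) = \frac{5}{3} + \frac{Z}{3}$)
$h = i \sqrt{7}$ ($h = \sqrt{\left(\frac{5}{3} + \frac{1}{3} \cdot 1\right) - 9} = \sqrt{\left(\frac{5}{3} + \frac{1}{3}\right) - 9} = \sqrt{2 - 9} = \sqrt{-7} = i \sqrt{7} \approx 2.6458 i$)
$h^{2} = \left(i \sqrt{7}\right)^{2} = -7$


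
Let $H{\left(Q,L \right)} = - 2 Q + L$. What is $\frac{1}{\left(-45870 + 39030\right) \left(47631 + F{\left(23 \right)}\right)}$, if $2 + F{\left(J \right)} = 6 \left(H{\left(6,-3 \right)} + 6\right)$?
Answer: $- \frac{1}{325413000} \approx -3.073 \cdot 10^{-9}$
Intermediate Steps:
$H{\left(Q,L \right)} = L - 2 Q$
$F{\left(J \right)} = -56$ ($F{\left(J \right)} = -2 + 6 \left(\left(-3 - 12\right) + 6\right) = -2 + 6 \left(-15 + 6\right) = -2 + 6 \left(-9\right) = -2 - 54 = -56$)
$\frac{1}{\left(-45870 + 39030\right) \left(47631 + F{\left(23 \right)}\right)} = \frac{1}{\left(-45870 + 39030\right) \left(47631 - 56\right)} = \frac{1}{\left(-6840\right) 47575} = \frac{1}{-325413000} = - \frac{1}{325413000}$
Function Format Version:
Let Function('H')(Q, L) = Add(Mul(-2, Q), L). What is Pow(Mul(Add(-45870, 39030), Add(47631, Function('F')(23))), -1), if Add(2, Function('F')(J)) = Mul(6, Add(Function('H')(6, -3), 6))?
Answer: Rational(-1, 325413000) ≈ -3.0730e-9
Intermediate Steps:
Function('H')(Q, L) = Add(L, Mul(-2, Q))
Function('F')(J) = -56 (Function('F')(J) = Add(-2, Mul(6, Add(Add(-3, Mul(-2, 6)), 6))) = Add(-2, Mul(6, Add(Add(-3, -12), 6))) = Add(-2, Mul(6, Add(-15, 6))) = Add(-2, Mul(6, -9)) = Add(-2, -54) = -56)
Pow(Mul(Add(-45870, 39030), Add(47631, Function('F')(23))), -1) = Pow(Mul(Add(-45870, 39030), Add(47631, -56)), -1) = Pow(Mul(-6840, 47575), -1) = Pow(-325413000, -1) = Rational(-1, 325413000)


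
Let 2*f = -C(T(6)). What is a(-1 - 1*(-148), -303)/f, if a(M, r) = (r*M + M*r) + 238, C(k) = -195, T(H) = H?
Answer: -177688/195 ≈ -911.22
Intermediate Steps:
a(M, r) = 238 + 2*M*r (a(M, r) = (M*r + M*r) + 238 = 2*M*r + 238 = 238 + 2*M*r)
f = 195/2 (f = (-1*(-195))/2 = (1/2)*195 = 195/2 ≈ 97.500)
a(-1 - 1*(-148), -303)/f = (238 + 2*(-1 - 1*(-148))*(-303))/(195/2) = (238 + 2*(-1 + 148)*(-303))*(2/195) = (238 + 2*147*(-303))*(2/195) = (238 - 89082)*(2/195) = -88844*2/195 = -177688/195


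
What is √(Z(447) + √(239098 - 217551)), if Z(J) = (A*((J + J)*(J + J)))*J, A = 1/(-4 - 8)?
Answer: √(-29771541 + √21547) ≈ 5456.3*I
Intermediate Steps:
A = -1/12 (A = 1/(-12) = -1/12 ≈ -0.083333)
Z(J) = -J³/3 (Z(J) = (-(J + J)*(J + J)/12)*J = (-2*J*2*J/12)*J = (-J²/3)*J = -J³/3)
√(Z(447) + √(239098 - 217551)) = √(-⅓*447³ + √(239098 - 217551)) = √(-⅓*89314623 + √21547) = √(-29771541 + √21547)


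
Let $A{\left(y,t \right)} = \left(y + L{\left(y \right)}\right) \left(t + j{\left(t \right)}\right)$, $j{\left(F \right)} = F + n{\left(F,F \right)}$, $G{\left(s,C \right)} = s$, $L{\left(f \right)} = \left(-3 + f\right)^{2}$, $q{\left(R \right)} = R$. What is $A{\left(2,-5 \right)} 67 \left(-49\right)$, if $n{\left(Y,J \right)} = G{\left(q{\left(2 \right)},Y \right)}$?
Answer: $78792$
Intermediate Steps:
$n{\left(Y,J \right)} = 2$
$j{\left(F \right)} = 2 + F$ ($j{\left(F \right)} = F + 2 = 2 + F$)
$A{\left(y,t \right)} = \left(2 + 2 t\right) \left(y + \left(-3 + y\right)^{2}\right)$ ($A{\left(y,t \right)} = \left(y + \left(-3 + y\right)^{2}\right) \left(t + \left(2 + t\right)\right) = \left(y + \left(-3 + y\right)^{2}\right) \left(2 + 2 t\right) = \left(2 + 2 t\right) \left(y + \left(-3 + y\right)^{2}\right)$)
$A{\left(2,-5 \right)} 67 \left(-49\right) = \left(\left(-5\right) 2 - 5 \left(-3 + 2\right)^{2} + 2 \left(2 - 5\right) + \left(-3 + 2\right)^{2} \left(2 - 5\right)\right) 67 \left(-49\right) = \left(-10 - 5 \left(-1\right)^{2} + 2 \left(-3\right) + \left(-1\right)^{2} \left(-3\right)\right) 67 \left(-49\right) = \left(-10 - 5 - 6 + 1 \left(-3\right)\right) 67 \left(-49\right) = \left(-10 - 5 - 6 - 3\right) 67 \left(-49\right) = \left(-24\right) 67 \left(-49\right) = \left(-1608\right) \left(-49\right) = 78792$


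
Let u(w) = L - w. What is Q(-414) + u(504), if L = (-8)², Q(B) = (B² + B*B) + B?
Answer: 341938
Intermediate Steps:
Q(B) = B + 2*B² (Q(B) = (B² + B²) + B = 2*B² + B = B + 2*B²)
L = 64
u(w) = 64 - w
Q(-414) + u(504) = -414*(1 + 2*(-414)) + (64 - 1*504) = -414*(1 - 828) + (64 - 504) = -414*(-827) - 440 = 342378 - 440 = 341938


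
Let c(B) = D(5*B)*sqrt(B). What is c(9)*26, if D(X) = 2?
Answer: 156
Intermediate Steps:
c(B) = 2*sqrt(B)
c(9)*26 = (2*sqrt(9))*26 = (2*3)*26 = 6*26 = 156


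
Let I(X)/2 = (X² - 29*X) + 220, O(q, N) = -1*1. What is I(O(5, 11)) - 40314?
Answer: -39814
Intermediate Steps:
O(q, N) = -1
I(X) = 440 - 58*X + 2*X² (I(X) = 2*((X² - 29*X) + 220) = 2*(220 + X² - 29*X) = 440 - 58*X + 2*X²)
I(O(5, 11)) - 40314 = (440 - 58*(-1) + 2*(-1)²) - 40314 = (440 + 58 + 2*1) - 40314 = (440 + 58 + 2) - 40314 = 500 - 40314 = -39814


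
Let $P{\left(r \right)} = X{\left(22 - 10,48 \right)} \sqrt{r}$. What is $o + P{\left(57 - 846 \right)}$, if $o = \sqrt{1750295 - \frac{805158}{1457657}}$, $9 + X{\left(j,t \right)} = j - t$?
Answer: $\frac{\sqrt{3718962508600801649}}{1457657} - 45 i \sqrt{789} \approx 1323.0 - 1264.0 i$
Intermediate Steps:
$X{\left(j,t \right)} = -9 + j - t$ ($X{\left(j,t \right)} = -9 + \left(j - t\right) = -9 + j - t$)
$P{\left(r \right)} = - 45 \sqrt{r}$ ($P{\left(r \right)} = \left(-9 + \left(22 - 10\right) - 48\right) \sqrt{r} = \left(-9 + 12 - 48\right) \sqrt{r} = - 45 \sqrt{r}$)
$o = \frac{\sqrt{3718962508600801649}}{1457657}$ ($o = \sqrt{1750295 - \frac{805158}{1457657}} = \sqrt{\frac{2551328953657}{1457657}} = \frac{\sqrt{3718962508600801649}}{1457657} \approx 1323.0$)
$o + P{\left(57 - 846 \right)} = \frac{\sqrt{3718962508600801649}}{1457657} - 45 \sqrt{57 - 846} = \frac{\sqrt{3718962508600801649}}{1457657} - 45 \sqrt{-789} = \frac{\sqrt{3718962508600801649}}{1457657} - 45 i \sqrt{789}$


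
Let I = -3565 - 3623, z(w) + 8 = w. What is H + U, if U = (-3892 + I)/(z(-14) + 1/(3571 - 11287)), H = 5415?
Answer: 1004705775/169753 ≈ 5918.6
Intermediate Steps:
z(w) = -8 + w
I = -7188
U = 85493280/169753 (U = (-3892 - 7188)/((-8 - 14) + 1/(3571 - 11287)) = -11080/(-22 + 1/(-7716)) = -11080/(-22 - 1/7716) = -11080/(-169753/7716) = -11080*(-7716/169753) = 85493280/169753 ≈ 503.63)
H + U = 5415 + 85493280/169753 = 1004705775/169753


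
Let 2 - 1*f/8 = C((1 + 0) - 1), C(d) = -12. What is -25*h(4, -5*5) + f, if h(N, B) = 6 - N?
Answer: 62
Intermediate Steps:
f = 112 (f = 16 - 8*(-12) = 16 + 96 = 112)
-25*h(4, -5*5) + f = -25*(6 - 1*4) + 112 = -25*(6 - 4) + 112 = -25*2 + 112 = -50 + 112 = 62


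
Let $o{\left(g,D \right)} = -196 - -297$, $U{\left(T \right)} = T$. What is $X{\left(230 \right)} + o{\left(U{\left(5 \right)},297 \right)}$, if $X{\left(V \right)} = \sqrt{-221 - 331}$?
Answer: $101 + 2 i \sqrt{138} \approx 101.0 + 23.495 i$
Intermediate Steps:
$o{\left(g,D \right)} = 101$ ($o{\left(g,D \right)} = -196 + 297 = 101$)
$X{\left(V \right)} = 2 i \sqrt{138}$ ($X{\left(V \right)} = \sqrt{-552} = 2 i \sqrt{138}$)
$X{\left(230 \right)} + o{\left(U{\left(5 \right)},297 \right)} = 2 i \sqrt{138} + 101 = 101 + 2 i \sqrt{138}$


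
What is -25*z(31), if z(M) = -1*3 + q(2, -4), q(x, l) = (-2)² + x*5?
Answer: -275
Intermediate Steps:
q(x, l) = 4 + 5*x
z(M) = 11 (z(M) = -1*3 + (4 + 5*2) = -3 + (4 + 10) = -3 + 14 = 11)
-25*z(31) = -25*11 = -275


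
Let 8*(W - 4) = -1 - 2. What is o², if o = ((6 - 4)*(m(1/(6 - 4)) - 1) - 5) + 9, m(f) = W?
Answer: 1369/16 ≈ 85.563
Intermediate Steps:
W = 29/8 (W = 4 + (-1 - 2)/8 = 4 + (⅛)*(-3) = 4 - 3/8 = 29/8 ≈ 3.6250)
m(f) = 29/8
o = 37/4 (o = ((6 - 4)*(29/8 - 1) - 5) + 9 = (2*(21/8) - 5) + 9 = (21/4 - 5) + 9 = ¼ + 9 = 37/4 ≈ 9.2500)
o² = (37/4)² = 1369/16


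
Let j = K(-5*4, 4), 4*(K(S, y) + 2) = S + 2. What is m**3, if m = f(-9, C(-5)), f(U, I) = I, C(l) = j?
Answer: -2197/8 ≈ -274.63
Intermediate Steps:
K(S, y) = -3/2 + S/4 (K(S, y) = -2 + (S + 2)/4 = -2 + (2 + S)/4 = -2 + (1/2 + S/4) = -3/2 + S/4)
j = -13/2 (j = -3/2 + (-5*4)/4 = -3/2 + (1/4)*(-20) = -3/2 - 5 = -13/2 ≈ -6.5000)
C(l) = -13/2
m = -13/2 ≈ -6.5000
m**3 = (-13/2)**3 = -2197/8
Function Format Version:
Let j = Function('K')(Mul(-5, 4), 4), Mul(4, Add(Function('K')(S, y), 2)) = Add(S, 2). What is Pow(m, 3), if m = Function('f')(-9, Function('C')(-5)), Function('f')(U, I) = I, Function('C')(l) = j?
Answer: Rational(-2197, 8) ≈ -274.63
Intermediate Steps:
Function('K')(S, y) = Add(Rational(-3, 2), Mul(Rational(1, 4), S)) (Function('K')(S, y) = Add(-2, Mul(Rational(1, 4), Add(S, 2))) = Add(-2, Mul(Rational(1, 4), Add(2, S))) = Add(-2, Add(Rational(1, 2), Mul(Rational(1, 4), S))) = Add(Rational(-3, 2), Mul(Rational(1, 4), S)))
j = Rational(-13, 2) (j = Add(Rational(-3, 2), Mul(Rational(1, 4), Mul(-5, 4))) = Add(Rational(-3, 2), Mul(Rational(1, 4), -20)) = Add(Rational(-3, 2), -5) = Rational(-13, 2) ≈ -6.5000)
Function('C')(l) = Rational(-13, 2)
m = Rational(-13, 2) ≈ -6.5000
Pow(m, 3) = Pow(Rational(-13, 2), 3) = Rational(-2197, 8)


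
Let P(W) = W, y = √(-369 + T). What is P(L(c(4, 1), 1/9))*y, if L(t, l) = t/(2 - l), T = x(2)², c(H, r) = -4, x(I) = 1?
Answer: -144*I*√23/17 ≈ -40.624*I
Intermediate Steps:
T = 1 (T = 1² = 1)
y = 4*I*√23 (y = √(-369 + 1) = √(-368) = 4*I*√23 ≈ 19.183*I)
P(L(c(4, 1), 1/9))*y = (-1*(-4)/(-2 + 1/9))*(4*I*√23) = (-1*(-4)/(-2 + ⅑))*(4*I*√23) = (-1*(-4)/(-17/9))*(4*I*√23) = (-1*(-4)*(-9/17))*(4*I*√23) = -144*I*√23/17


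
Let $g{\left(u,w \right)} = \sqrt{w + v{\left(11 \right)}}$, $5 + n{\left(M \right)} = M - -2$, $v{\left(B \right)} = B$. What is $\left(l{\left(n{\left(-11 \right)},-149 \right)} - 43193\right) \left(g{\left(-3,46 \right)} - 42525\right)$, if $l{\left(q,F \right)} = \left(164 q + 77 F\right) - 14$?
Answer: $2422904400 - 56976 \sqrt{57} \approx 2.4225 \cdot 10^{9}$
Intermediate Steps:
$n{\left(M \right)} = -3 + M$ ($n{\left(M \right)} = -5 + \left(M - -2\right) = -5 + \left(M + 2\right) = -5 + \left(2 + M\right) = -3 + M$)
$l{\left(q,F \right)} = -14 + 77 F + 164 q$ ($l{\left(q,F \right)} = \left(77 F + 164 q\right) - 14 = -14 + 77 F + 164 q$)
$g{\left(u,w \right)} = \sqrt{11 + w}$ ($g{\left(u,w \right)} = \sqrt{w + 11} = \sqrt{11 + w}$)
$\left(l{\left(n{\left(-11 \right)},-149 \right)} - 43193\right) \left(g{\left(-3,46 \right)} - 42525\right) = \left(\left(-14 + 77 \left(-149\right) + 164 \left(-3 - 11\right)\right) - 43193\right) \left(\sqrt{11 + 46} - 42525\right) = \left(\left(-14 - 11473 + 164 \left(-14\right)\right) - 43193\right) \left(\sqrt{57} - 42525\right) = \left(\left(-14 - 11473 - 2296\right) - 43193\right) \left(-42525 + \sqrt{57}\right) = \left(-13783 - 43193\right) \left(-42525 + \sqrt{57}\right) = - 56976 \left(-42525 + \sqrt{57}\right) = 2422904400 - 56976 \sqrt{57}$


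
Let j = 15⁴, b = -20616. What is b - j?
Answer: -71241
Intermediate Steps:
j = 50625
b - j = -20616 - 1*50625 = -20616 - 50625 = -71241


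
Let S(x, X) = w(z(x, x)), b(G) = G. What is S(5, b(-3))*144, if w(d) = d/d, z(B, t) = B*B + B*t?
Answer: 144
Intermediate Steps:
z(B, t) = B² + B*t
w(d) = 1
S(x, X) = 1
S(5, b(-3))*144 = 1*144 = 144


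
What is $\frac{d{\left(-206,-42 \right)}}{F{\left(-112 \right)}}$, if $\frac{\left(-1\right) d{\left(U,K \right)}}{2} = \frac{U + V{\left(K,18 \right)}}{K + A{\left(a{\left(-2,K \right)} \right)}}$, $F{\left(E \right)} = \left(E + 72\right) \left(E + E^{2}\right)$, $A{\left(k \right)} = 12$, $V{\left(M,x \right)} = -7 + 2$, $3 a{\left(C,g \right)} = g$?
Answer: $\frac{211}{7459200} \approx 2.8287 \cdot 10^{-5}$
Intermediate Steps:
$a{\left(C,g \right)} = \frac{g}{3}$
$V{\left(M,x \right)} = -5$
$F{\left(E \right)} = \left(72 + E\right) \left(E + E^{2}\right)$
$d{\left(U,K \right)} = - \frac{2 \left(-5 + U\right)}{12 + K}$ ($d{\left(U,K \right)} = - 2 \frac{U - 5}{K + 12} = - 2 \frac{-5 + U}{12 + K} = - \frac{2 \left(-5 + U\right)}{12 + K}$)
$\frac{d{\left(-206,-42 \right)}}{F{\left(-112 \right)}} = \frac{2 \frac{1}{12 - 42} \left(5 - -206\right)}{\left(-112\right) \left(72 + \left(-112\right)^{2} + 73 \left(-112\right)\right)} = \frac{2 \frac{1}{-30} \left(5 + 206\right)}{\left(-112\right) \left(72 + 12544 - 8176\right)} = \frac{2 \left(- \frac{1}{30}\right) 211}{\left(-112\right) 4440} = - \frac{211}{15 \left(-497280\right)} = \left(- \frac{211}{15}\right) \left(- \frac{1}{497280}\right) = \frac{211}{7459200}$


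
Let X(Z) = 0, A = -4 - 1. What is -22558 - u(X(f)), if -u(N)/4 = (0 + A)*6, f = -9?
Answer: -22678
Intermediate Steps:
A = -5
u(N) = 120 (u(N) = -4*(0 - 5)*6 = -(-20)*6 = -4*(-30) = 120)
-22558 - u(X(f)) = -22558 - 1*120 = -22558 - 120 = -22678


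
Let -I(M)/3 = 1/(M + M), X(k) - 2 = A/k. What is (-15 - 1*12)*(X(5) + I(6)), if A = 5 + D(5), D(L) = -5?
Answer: -189/4 ≈ -47.250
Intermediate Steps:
A = 0 (A = 5 - 5 = 0)
X(k) = 2 (X(k) = 2 + 0/k = 2 + 0 = 2)
I(M) = -3/(2*M) (I(M) = -3/(M + M) = -3*1/(2*M) = -3/(2*M))
(-15 - 1*12)*(X(5) + I(6)) = (-15 - 1*12)*(2 - 3/2/6) = (-15 - 12)*(2 - 3/2*⅙) = -27*(2 - ¼) = -27*7/4 = -189/4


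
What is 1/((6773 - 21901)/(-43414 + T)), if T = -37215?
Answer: 80629/15128 ≈ 5.3298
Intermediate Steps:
1/((6773 - 21901)/(-43414 + T)) = 1/((6773 - 21901)/(-43414 - 37215)) = 1/(-15128/(-80629)) = 1/(-15128*(-1/80629)) = 1/(15128/80629) = 80629/15128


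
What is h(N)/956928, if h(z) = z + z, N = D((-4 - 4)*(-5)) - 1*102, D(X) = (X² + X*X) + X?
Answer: 523/79744 ≈ 0.0065585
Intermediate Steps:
D(X) = X + 2*X² (D(X) = (X² + X²) + X = 2*X² + X = X + 2*X²)
N = 3138 (N = ((-4 - 4)*(-5))*(1 + 2*((-4 - 4)*(-5))) - 1*102 = (-8*(-5))*(1 + 2*(-8*(-5))) - 102 = 40*(1 + 2*40) - 102 = 40*(1 + 80) - 102 = 40*81 - 102 = 3240 - 102 = 3138)
h(z) = 2*z
h(N)/956928 = (2*3138)/956928 = 6276*(1/956928) = 523/79744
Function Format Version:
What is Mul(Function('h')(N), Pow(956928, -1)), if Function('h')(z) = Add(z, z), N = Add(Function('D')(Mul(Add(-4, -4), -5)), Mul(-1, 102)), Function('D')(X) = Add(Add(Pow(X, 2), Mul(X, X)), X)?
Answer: Rational(523, 79744) ≈ 0.0065585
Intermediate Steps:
Function('D')(X) = Add(X, Mul(2, Pow(X, 2))) (Function('D')(X) = Add(Add(Pow(X, 2), Pow(X, 2)), X) = Add(Mul(2, Pow(X, 2)), X) = Add(X, Mul(2, Pow(X, 2))))
N = 3138 (N = Add(Mul(Mul(Add(-4, -4), -5), Add(1, Mul(2, Mul(Add(-4, -4), -5)))), Mul(-1, 102)) = Add(Mul(Mul(-8, -5), Add(1, Mul(2, Mul(-8, -5)))), -102) = Add(Mul(40, Add(1, Mul(2, 40))), -102) = Add(Mul(40, Add(1, 80)), -102) = Add(Mul(40, 81), -102) = Add(3240, -102) = 3138)
Function('h')(z) = Mul(2, z)
Mul(Function('h')(N), Pow(956928, -1)) = Mul(Mul(2, 3138), Pow(956928, -1)) = Mul(6276, Rational(1, 956928)) = Rational(523, 79744)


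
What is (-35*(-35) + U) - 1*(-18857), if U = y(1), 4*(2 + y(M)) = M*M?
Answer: 80321/4 ≈ 20080.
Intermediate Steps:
y(M) = -2 + M²/4 (y(M) = -2 + (M*M)/4 = -2 + M²/4)
U = -7/4 (U = -2 + (¼)*1² = -2 + (¼)*1 = -2 + ¼ = -7/4 ≈ -1.7500)
(-35*(-35) + U) - 1*(-18857) = (-35*(-35) - 7/4) - 1*(-18857) = (1225 - 7/4) + 18857 = 4893/4 + 18857 = 80321/4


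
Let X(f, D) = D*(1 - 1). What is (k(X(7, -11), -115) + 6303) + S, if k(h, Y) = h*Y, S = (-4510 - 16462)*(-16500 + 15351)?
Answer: 24103131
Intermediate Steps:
S = 24096828 (S = -20972*(-1149) = 24096828)
X(f, D) = 0 (X(f, D) = D*0 = 0)
k(h, Y) = Y*h
(k(X(7, -11), -115) + 6303) + S = (-115*0 + 6303) + 24096828 = (0 + 6303) + 24096828 = 6303 + 24096828 = 24103131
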